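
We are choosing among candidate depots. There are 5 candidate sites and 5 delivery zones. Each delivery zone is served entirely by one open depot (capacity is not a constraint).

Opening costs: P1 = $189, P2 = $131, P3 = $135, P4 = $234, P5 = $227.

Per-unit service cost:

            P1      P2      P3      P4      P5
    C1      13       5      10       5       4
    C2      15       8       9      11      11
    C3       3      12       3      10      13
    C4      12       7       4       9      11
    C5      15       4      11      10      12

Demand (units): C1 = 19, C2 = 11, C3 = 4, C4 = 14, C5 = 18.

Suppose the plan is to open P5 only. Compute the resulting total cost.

Each delivery zone is assigned to its cheapest site among the open ones.
{P5}: C1→P5 4·19=76, C2→P5 11·11=121, C3→P5 13·4=52, C4→P5 11·14=154, C5→P5 12·18=216. Service 619; fixed 227; total 846.

Total cost: 846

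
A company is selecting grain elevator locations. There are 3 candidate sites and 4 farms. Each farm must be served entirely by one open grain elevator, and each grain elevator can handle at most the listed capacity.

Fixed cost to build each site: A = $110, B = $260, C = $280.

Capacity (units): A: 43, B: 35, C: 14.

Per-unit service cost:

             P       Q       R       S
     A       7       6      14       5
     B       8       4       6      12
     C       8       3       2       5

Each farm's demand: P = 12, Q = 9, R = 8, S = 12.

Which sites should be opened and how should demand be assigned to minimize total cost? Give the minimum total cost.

Open {A}: P→A 7·12=84, Q→A 6·9=54, R→A 14·8=112, S→A 5·12=60.
Loads: A carries 41/43. Service 310; fixed 110; total 420.
Next best feasible plan costs 598.

Minimum total cost: 420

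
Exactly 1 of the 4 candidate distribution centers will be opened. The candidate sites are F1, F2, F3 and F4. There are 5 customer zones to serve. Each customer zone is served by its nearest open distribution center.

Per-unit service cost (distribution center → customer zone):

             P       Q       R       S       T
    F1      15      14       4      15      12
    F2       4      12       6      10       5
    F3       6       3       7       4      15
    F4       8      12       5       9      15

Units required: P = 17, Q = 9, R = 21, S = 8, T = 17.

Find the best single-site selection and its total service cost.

With exactly 1 open, each customer zone uses its cheapest among the chosen.
{F2}: P→F2 4·17=68, Q→F2 12·9=108, R→F2 6·21=126, S→F2 10·8=80, T→F2 5·17=85. Service cost 467.
{F3}: service cost 563
{F4}: service cost 676
Among all 4 size-1 choices, {F2} is lowest.

Choose F2 only; total service cost 467.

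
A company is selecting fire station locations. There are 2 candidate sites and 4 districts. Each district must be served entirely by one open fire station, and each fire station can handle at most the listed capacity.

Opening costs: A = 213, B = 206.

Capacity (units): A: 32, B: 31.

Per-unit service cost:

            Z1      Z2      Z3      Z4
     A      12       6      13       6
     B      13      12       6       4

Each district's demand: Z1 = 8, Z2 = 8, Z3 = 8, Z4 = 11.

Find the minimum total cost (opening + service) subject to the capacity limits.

Open {A, B}: Z1→A 12·8=96, Z2→A 6·8=48, Z3→B 6·8=48, Z4→B 4·11=44.
Loads: A carries 16/32, B carries 19/31. Service 236; fixed 419; total 655.
Next best feasible plan costs 663.

Minimum total cost: 655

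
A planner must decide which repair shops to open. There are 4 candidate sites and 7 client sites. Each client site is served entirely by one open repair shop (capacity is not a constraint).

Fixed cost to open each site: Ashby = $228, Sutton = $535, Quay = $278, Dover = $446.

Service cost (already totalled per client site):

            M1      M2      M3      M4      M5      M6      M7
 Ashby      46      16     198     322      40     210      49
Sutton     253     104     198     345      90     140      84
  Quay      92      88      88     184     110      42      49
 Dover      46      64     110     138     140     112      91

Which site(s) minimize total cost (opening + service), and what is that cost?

Open Quay only; minimum total cost 931.

For any fixed open set, each client site goes to its cheapest open site; total = fixed + service.
{Quay}: M1→Quay 92, M2→Quay 88, M3→Quay 88, M4→Quay 184, M5→Quay 110, M6→Quay 42, M7→Quay 49. Service 653; fixed 278; total 931.
{Ashby, Quay}: service 465 + fixed 506 = 971
{Ashby}: service 881 + fixed 228 = 1109
{Ashby, Sutton, Quay, Dover}: service 419 + fixed 1487 = 1906
No other subset beats 931.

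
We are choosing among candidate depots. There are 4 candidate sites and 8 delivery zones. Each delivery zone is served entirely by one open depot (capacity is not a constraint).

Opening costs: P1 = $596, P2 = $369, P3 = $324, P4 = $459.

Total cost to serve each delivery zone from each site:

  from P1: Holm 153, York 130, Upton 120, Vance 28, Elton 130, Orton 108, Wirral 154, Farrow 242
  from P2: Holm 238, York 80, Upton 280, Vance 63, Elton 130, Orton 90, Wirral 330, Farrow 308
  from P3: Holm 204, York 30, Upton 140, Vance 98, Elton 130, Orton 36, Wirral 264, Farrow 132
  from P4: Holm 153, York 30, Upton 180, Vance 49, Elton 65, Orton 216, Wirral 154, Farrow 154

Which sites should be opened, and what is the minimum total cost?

Open P3 only; minimum total cost 1358.

For any fixed open set, each delivery zone goes to its cheapest open site; total = fixed + service.
{P3}: Holm→P3 204, York→P3 30, Upton→P3 140, Vance→P3 98, Elton→P3 130, Orton→P3 36, Wirral→P3 264, Farrow→P3 132. Service 1034; fixed 324; total 1358.
{P4}: Holm→P4 153, York→P4 30, Upton→P4 180, Vance→P4 49, Elton→P4 65, Orton→P4 216, Wirral→P4 154, Farrow→P4 154. Service 1001; fixed 459; total 1460.
{P3, P4}: Holm→P4 153, York→P3 30, Upton→P3 140, Vance→P4 49, Elton→P4 65, Orton→P3 36, Wirral→P4 154, Farrow→P3 132. Service 759; fixed 783; total 1542.
{P1, P2, P3, P4}: service 718 + fixed 1748 = 2466
No other subset beats 1358.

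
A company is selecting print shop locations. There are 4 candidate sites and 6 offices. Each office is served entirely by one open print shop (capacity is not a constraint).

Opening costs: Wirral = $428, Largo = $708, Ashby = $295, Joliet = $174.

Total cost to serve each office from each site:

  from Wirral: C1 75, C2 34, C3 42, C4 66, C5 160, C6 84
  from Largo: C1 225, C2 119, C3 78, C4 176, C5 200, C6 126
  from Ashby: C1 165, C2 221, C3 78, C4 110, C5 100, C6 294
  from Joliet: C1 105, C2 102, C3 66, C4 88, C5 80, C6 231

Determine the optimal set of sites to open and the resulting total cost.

Open Joliet only; minimum total cost 846.

For any fixed open set, each office goes to its cheapest open site; total = fixed + service.
{Joliet}: C1→Joliet 105, C2→Joliet 102, C3→Joliet 66, C4→Joliet 88, C5→Joliet 80, C6→Joliet 231. Service 672; fixed 174; total 846.
{Wirral}: service 461 + fixed 428 = 889
{Wirral, Joliet}: C1→Wirral 75, C2→Wirral 34, C3→Wirral 42, C4→Wirral 66, C5→Joliet 80, C6→Wirral 84. Service 381; fixed 602; total 983.
{Wirral, Largo, Ashby, Joliet}: service 381 + fixed 1605 = 1986
(All 15 nonempty subsets were checked; Joliet only is lowest.)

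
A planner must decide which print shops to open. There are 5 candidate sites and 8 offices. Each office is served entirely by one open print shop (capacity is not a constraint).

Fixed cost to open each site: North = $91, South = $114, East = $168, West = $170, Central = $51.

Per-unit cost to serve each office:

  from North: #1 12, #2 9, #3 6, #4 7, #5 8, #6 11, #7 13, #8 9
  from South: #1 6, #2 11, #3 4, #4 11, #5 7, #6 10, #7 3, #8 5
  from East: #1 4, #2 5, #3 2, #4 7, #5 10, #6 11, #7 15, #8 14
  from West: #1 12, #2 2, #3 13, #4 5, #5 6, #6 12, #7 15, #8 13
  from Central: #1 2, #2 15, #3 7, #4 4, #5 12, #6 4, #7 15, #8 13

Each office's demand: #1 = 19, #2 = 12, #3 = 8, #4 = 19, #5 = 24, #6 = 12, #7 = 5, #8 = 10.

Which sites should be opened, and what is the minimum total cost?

For any fixed open set, each office goes to its cheapest open site; total = fixed + service.
{South, Central}: #1→Central 2·19=38, #2→South 11·12=132, #3→South 4·8=32, #4→Central 4·19=76, #5→South 7·24=168, #6→Central 4·12=48, #7→South 3·5=15, #8→South 5·10=50. Service 559; fixed 165; total 724.
{South, West, Central}: service 427 + fixed 335 = 762
{North, South, Central}: service 535 + fixed 256 = 791
{North, South, East, West, Central}: #1→Central 2·19=38, #2→West 2·12=24, #3→East 2·8=16, #4→Central 4·19=76, #5→West 6·24=144, #6→Central 4·12=48, #7→South 3·5=15, #8→South 5·10=50. Service 411; fixed 594; total 1005.
No other subset beats 724.

Open South and Central; minimum total cost 724.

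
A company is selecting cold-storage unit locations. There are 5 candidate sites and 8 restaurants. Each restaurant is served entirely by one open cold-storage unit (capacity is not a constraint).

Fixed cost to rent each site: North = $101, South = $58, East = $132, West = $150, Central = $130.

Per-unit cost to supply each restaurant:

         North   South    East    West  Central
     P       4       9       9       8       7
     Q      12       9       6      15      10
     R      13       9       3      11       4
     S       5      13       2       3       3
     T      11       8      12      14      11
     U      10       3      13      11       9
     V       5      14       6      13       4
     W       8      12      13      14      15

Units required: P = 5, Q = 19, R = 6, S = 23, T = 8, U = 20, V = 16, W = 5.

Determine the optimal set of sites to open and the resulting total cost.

Open South and East; minimum total cost 693.

For any fixed open set, each restaurant goes to its cheapest open site; total = fixed + service.
{South, East}: P→South 9·5=45, Q→East 6·19=114, R→East 3·6=18, S→East 2·23=46, T→South 8·8=64, U→South 3·20=60, V→East 6·16=96, W→South 12·5=60. Service 503; fixed 190; total 693.
{North, South, East}: P→North 4·5=20, Q→East 6·19=114, R→East 3·6=18, S→East 2·23=46, T→South 8·8=64, U→South 3·20=60, V→North 5·16=80, W→North 8·5=40. Service 442; fixed 291; total 733.
{South, Central}: service 547 + fixed 188 = 735
{North, South, East, West, Central}: P→North 4·5=20, Q→East 6·19=114, R→East 3·6=18, S→East 2·23=46, T→South 8·8=64, U→South 3·20=60, V→Central 4·16=64, W→North 8·5=40. Service 426; fixed 571; total 997.
No other subset beats 693.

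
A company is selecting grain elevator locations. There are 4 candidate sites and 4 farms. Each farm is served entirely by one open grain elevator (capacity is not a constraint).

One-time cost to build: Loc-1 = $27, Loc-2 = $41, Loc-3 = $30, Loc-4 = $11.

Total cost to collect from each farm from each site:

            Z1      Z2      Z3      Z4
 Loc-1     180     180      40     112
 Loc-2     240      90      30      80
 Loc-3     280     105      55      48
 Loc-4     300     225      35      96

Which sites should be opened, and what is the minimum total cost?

For any fixed open set, each farm goes to its cheapest open site; total = fixed + service.
{Loc-1, Loc-3}: Z1→Loc-1 180, Z2→Loc-3 105, Z3→Loc-1 40, Z4→Loc-3 48. Service 373; fixed 57; total 430.
{Loc-1, Loc-3, Loc-4}: service 368 + fixed 68 = 436
{Loc-1, Loc-2, Loc-3}: Z1→Loc-1 180, Z2→Loc-2 90, Z3→Loc-2 30, Z4→Loc-3 48. Service 348; fixed 98; total 446.
{Loc-1, Loc-2, Loc-3, Loc-4}: service 348 + fixed 109 = 457
No other subset beats 430.

Open Loc-1 and Loc-3; minimum total cost 430.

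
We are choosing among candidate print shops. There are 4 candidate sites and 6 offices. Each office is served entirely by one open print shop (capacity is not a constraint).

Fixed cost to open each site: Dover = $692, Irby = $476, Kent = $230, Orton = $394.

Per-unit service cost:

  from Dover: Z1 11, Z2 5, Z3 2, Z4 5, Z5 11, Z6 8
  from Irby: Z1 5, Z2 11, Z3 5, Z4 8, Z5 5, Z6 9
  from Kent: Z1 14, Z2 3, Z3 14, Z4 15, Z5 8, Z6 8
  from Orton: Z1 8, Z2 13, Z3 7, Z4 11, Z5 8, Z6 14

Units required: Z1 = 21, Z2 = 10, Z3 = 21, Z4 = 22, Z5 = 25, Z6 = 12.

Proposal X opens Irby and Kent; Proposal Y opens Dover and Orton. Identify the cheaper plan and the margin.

Proposal X is cheaper by 409.

Proposal X: {Irby, Kent}: Z1→Irby 5·21=105, Z2→Kent 3·10=30, Z3→Irby 5·21=105, Z4→Irby 8·22=176, Z5→Irby 5·25=125, Z6→Kent 8·12=96. Service 637; fixed 706; total 1343.
Proposal Y: {Dover, Orton}: Z1→Orton 8·21=168, Z2→Dover 5·10=50, Z3→Dover 2·21=42, Z4→Dover 5·22=110, Z5→Orton 8·25=200, Z6→Dover 8·12=96. Service 666; fixed 1086; total 1752.
Difference: |1343 − 1752| = 409.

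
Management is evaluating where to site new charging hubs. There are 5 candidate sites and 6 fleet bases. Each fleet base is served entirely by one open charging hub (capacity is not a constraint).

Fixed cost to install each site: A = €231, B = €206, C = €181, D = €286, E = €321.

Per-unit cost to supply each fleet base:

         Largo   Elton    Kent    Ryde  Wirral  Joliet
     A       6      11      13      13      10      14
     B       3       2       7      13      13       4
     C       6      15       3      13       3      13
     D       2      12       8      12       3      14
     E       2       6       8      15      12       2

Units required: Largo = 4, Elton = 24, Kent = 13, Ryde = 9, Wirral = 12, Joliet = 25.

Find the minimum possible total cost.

Minimum total cost: 730

For any fixed open set, each fleet base goes to its cheapest open site; total = fixed + service.
{B}: Largo→B 3·4=12, Elton→B 2·24=48, Kent→B 7·13=91, Ryde→B 13·9=117, Wirral→B 13·12=156, Joliet→B 4·25=100. Service 524; fixed 206; total 730.
{B, C}: Largo→B 3·4=12, Elton→B 2·24=48, Kent→C 3·13=39, Ryde→B 13·9=117, Wirral→C 3·12=36, Joliet→B 4·25=100. Service 352; fixed 387; total 739.
{B, D}: service 391 + fixed 492 = 883
{A, B, C, D, E}: service 289 + fixed 1225 = 1514
No other subset beats 730.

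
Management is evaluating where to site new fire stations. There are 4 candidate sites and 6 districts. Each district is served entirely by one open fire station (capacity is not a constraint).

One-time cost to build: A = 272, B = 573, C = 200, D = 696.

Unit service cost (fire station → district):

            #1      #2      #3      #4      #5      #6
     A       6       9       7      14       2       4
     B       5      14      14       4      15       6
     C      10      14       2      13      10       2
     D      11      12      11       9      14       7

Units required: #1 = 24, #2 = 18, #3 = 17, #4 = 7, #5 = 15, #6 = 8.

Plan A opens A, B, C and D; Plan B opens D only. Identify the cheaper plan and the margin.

Plan A: {A, B, C, D}: #1→B 5·24=120, #2→A 9·18=162, #3→C 2·17=34, #4→B 4·7=28, #5→A 2·15=30, #6→C 2·8=16. Service 390; fixed 1741; total 2131.
Plan B: {D}: #1→D 11·24=264, #2→D 12·18=216, #3→D 11·17=187, #4→D 9·7=63, #5→D 14·15=210, #6→D 7·8=56. Service 996; fixed 696; total 1692.
Difference: |2131 − 1692| = 439.

Plan B is cheaper by 439.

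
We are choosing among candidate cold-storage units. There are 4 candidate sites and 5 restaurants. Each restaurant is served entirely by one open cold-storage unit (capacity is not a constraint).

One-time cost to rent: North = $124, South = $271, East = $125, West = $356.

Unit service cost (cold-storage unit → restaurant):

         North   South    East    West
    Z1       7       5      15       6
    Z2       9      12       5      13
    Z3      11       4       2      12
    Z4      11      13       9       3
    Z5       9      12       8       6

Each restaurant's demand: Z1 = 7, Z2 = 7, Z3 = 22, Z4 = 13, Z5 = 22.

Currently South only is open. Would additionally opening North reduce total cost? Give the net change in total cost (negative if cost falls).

No — net change +11 (cost rises by 11).

Current service cost with {South}: 640.
Adding North: each restaurant re-picks its cheapest; new service cost 527, saving 113.
Extra fixed cost: 124. Net change = 124 − 113 = 11.
(Totals: 911 → 922.)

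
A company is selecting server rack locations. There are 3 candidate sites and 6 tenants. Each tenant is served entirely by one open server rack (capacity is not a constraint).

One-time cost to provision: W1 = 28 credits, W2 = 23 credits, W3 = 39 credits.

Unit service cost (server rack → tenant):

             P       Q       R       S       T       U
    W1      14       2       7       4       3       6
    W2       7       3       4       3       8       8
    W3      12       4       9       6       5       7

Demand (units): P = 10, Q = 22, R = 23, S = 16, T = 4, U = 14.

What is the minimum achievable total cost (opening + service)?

For any fixed open set, each tenant goes to its cheapest open site; total = fixed + service.
{W1, W2}: P→W2 7·10=70, Q→W1 2·22=44, R→W2 4·23=92, S→W2 3·16=48, T→W1 3·4=12, U→W1 6·14=84. Service 350; fixed 51; total 401.
{W1, W2, W3}: service 350 + fixed 90 = 440
{W2}: P→W2 7·10=70, Q→W2 3·22=66, R→W2 4·23=92, S→W2 3·16=48, T→W2 8·4=32, U→W2 8·14=112. Service 420; fixed 23; total 443.
No other subset beats 401.

Minimum total cost: 401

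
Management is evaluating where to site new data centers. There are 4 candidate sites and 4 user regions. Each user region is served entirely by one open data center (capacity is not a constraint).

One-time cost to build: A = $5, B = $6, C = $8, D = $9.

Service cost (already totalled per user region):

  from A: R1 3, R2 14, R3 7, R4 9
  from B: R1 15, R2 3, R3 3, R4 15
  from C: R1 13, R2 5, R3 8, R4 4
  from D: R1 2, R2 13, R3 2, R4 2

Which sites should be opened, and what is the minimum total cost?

Open B and D; minimum total cost 24.

For any fixed open set, each user region goes to its cheapest open site; total = fixed + service.
{B, D}: R1→D 2, R2→B 3, R3→D 2, R4→D 2. Service 9; fixed 15; total 24.
{C, D}: R1→D 2, R2→C 5, R3→D 2, R4→D 2. Service 11; fixed 17; total 28.
{D}: R1→D 2, R2→D 13, R3→D 2, R4→D 2. Service 19; fixed 9; total 28.
{A, B, C, D}: service 9 + fixed 28 = 37
(All 15 nonempty subsets were checked; B and D is lowest.)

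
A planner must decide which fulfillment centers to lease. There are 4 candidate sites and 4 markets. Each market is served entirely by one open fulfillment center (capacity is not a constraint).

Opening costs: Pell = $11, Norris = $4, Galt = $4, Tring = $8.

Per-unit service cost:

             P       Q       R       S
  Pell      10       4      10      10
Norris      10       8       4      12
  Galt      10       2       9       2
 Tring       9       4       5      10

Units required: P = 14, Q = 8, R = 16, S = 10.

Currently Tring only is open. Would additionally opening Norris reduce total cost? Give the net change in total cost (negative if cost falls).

Current service cost with {Tring}: 338.
Adding Norris: each market re-picks its cheapest; new service cost 322, saving 16.
Extra fixed cost: 4. Net change = 4 − 16 = -12.
(Totals: 346 → 334.)

Yes — net change −12 (cost falls by 12).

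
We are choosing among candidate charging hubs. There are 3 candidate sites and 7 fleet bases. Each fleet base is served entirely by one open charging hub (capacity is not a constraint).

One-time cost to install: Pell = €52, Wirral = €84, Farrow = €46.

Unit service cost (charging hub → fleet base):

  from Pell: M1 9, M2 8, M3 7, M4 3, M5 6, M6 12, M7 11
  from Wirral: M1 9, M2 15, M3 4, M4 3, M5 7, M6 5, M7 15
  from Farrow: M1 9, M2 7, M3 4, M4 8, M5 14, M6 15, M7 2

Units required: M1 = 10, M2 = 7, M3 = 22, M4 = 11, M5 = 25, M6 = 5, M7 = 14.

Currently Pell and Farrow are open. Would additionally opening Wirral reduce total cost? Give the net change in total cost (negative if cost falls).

Current service cost with {Pell, Farrow}: 498.
Adding Wirral: each fleet base re-picks its cheapest; new service cost 463, saving 35.
Extra fixed cost: 84. Net change = 84 − 35 = 49.
(Totals: 596 → 645.)

No — net change +49 (cost rises by 49).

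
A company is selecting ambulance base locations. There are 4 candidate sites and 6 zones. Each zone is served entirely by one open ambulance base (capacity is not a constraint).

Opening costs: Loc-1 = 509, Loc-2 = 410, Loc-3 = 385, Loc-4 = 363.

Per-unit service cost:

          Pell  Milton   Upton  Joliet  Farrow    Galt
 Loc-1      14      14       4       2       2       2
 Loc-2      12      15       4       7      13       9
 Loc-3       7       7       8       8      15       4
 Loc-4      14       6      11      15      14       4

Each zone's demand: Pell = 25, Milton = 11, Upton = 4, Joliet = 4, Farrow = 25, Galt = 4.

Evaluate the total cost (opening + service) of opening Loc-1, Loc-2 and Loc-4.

Each zone is assigned to its cheapest site among the open ones.
{Loc-1, Loc-2, Loc-4}: Pell→Loc-2 12·25=300, Milton→Loc-4 6·11=66, Upton→Loc-1 4·4=16, Joliet→Loc-1 2·4=8, Farrow→Loc-1 2·25=50, Galt→Loc-1 2·4=8. Service 448; fixed 1282; total 1730.

Total cost: 1730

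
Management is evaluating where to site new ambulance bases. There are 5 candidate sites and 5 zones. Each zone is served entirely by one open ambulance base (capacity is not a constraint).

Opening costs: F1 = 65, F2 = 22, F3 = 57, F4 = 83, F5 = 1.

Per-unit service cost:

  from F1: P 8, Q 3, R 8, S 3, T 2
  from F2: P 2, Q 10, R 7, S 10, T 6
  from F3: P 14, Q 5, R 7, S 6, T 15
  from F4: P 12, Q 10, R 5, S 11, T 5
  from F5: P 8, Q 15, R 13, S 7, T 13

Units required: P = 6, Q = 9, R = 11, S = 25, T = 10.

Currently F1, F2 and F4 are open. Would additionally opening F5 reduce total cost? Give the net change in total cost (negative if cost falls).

Current service cost with {F1, F2, F4}: 189.
Adding F5: each zone re-picks its cheapest; new service cost 189, saving 0.
Extra fixed cost: 1. Net change = 1 − 0 = 1.
(Totals: 359 → 360.)

No — net change +1 (cost rises by 1).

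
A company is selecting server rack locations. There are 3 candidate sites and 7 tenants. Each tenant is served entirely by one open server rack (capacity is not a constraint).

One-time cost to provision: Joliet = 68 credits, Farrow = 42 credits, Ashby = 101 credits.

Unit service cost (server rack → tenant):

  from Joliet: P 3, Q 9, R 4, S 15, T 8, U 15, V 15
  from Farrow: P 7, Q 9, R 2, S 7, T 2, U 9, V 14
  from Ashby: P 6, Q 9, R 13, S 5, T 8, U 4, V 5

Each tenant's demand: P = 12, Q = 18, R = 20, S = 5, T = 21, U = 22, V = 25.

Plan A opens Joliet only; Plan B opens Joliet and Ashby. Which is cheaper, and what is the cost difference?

Plan B is cheaper by 441.

Plan A: {Joliet}: P→Joliet 3·12=36, Q→Joliet 9·18=162, R→Joliet 4·20=80, S→Joliet 15·5=75, T→Joliet 8·21=168, U→Joliet 15·22=330, V→Joliet 15·25=375. Service 1226; fixed 68; total 1294.
Plan B: {Joliet, Ashby}: P→Joliet 3·12=36, Q→Joliet 9·18=162, R→Joliet 4·20=80, S→Ashby 5·5=25, T→Joliet 8·21=168, U→Ashby 4·22=88, V→Ashby 5·25=125. Service 684; fixed 169; total 853.
Difference: |1294 − 853| = 441.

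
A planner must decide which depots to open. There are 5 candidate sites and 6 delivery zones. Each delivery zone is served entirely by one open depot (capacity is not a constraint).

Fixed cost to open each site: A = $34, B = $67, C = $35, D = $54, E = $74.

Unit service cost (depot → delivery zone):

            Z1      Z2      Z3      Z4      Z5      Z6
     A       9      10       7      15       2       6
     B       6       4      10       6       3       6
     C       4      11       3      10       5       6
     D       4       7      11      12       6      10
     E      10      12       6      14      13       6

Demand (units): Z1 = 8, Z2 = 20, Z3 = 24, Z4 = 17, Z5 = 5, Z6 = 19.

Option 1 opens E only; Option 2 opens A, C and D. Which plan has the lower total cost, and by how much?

Option 1: {E}: Z1→E 10·8=80, Z2→E 12·20=240, Z3→E 6·24=144, Z4→E 14·17=238, Z5→E 13·5=65, Z6→E 6·19=114. Service 881; fixed 74; total 955.
Option 2: {A, C, D}: Z1→C 4·8=32, Z2→D 7·20=140, Z3→C 3·24=72, Z4→C 10·17=170, Z5→A 2·5=10, Z6→A 6·19=114. Service 538; fixed 123; total 661.
Difference: |955 − 661| = 294.

Option 2 is cheaper by 294.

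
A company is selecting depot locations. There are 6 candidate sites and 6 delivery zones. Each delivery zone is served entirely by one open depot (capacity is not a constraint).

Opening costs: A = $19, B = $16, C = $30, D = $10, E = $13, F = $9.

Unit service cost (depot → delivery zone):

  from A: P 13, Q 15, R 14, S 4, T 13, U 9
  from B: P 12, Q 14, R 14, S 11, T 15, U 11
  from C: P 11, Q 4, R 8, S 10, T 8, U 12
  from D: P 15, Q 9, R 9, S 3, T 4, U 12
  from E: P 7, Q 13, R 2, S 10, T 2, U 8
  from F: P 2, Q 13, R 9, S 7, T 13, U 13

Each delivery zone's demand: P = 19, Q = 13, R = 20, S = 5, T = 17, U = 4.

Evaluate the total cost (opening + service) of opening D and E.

Each delivery zone is assigned to its cheapest site among the open ones.
{D, E}: P→E 7·19=133, Q→D 9·13=117, R→E 2·20=40, S→D 3·5=15, T→E 2·17=34, U→E 8·4=32. Service 371; fixed 23; total 394.

Total cost: 394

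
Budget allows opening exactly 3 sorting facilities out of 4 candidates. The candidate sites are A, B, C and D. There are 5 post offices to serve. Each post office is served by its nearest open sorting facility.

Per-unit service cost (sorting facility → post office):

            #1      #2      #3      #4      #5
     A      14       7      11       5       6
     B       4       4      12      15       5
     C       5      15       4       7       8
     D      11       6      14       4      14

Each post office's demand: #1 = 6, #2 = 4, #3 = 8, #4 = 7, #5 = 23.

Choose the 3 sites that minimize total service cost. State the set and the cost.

With exactly 3 open, each post office uses its cheapest among the chosen.
{B, C, D}: #1→B 4·6=24, #2→B 4·4=16, #3→C 4·8=32, #4→D 4·7=28, #5→B 5·23=115. Service cost 215.
{A, B, C}: service cost 222
{A, C, D}: service cost 252
Among all 4 size-3 choices, {B, C, D} is lowest.

Choose B, C and D; total service cost 215.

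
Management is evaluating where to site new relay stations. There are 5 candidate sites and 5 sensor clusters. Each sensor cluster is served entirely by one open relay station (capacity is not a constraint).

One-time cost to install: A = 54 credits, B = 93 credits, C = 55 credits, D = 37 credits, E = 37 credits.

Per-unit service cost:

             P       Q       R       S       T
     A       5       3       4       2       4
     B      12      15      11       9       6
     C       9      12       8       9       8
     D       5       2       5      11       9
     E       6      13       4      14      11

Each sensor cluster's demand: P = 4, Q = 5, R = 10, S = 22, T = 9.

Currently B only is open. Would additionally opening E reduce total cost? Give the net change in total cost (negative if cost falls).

Yes — net change −67 (cost falls by 67).

Current service cost with {B}: 485.
Adding E: each sensor cluster re-picks its cheapest; new service cost 381, saving 104.
Extra fixed cost: 37. Net change = 37 − 104 = -67.
(Totals: 578 → 511.)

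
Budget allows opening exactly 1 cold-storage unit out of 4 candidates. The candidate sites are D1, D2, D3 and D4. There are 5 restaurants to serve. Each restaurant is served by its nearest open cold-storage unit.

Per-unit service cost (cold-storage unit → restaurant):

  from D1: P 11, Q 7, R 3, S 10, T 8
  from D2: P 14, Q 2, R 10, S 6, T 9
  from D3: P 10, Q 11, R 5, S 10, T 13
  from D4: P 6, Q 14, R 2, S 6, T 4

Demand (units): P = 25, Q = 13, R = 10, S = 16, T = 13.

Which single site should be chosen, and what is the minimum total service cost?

Choose D4 only; total service cost 500.

With exactly 1 open, each restaurant uses its cheapest among the chosen.
{D4}: P→D4 6·25=150, Q→D4 14·13=182, R→D4 2·10=20, S→D4 6·16=96, T→D4 4·13=52. Service cost 500.
{D1}: service cost 660
{D2}: service cost 689
Among all 4 size-1 choices, {D4} is lowest.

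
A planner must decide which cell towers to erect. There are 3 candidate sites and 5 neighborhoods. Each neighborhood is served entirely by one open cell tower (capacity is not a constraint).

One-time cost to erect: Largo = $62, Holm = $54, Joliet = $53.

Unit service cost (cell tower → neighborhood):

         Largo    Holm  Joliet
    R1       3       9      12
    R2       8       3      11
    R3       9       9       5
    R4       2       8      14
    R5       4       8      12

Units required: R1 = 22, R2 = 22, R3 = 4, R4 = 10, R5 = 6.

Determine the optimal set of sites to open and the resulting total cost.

For any fixed open set, each neighborhood goes to its cheapest open site; total = fixed + service.
{Largo, Holm}: R1→Largo 3·22=66, R2→Holm 3·22=66, R3→Largo 9·4=36, R4→Largo 2·10=20, R5→Largo 4·6=24. Service 212; fixed 116; total 328.
{Largo, Holm, Joliet}: service 196 + fixed 169 = 365
{Largo}: service 322 + fixed 62 = 384
{Joliet}: R1→Joliet 12·22=264, R2→Joliet 11·22=242, R3→Joliet 5·4=20, R4→Joliet 14·10=140, R5→Joliet 12·6=72. Service 738; fixed 53; total 791.
No other subset beats 328.

Open Largo and Holm; minimum total cost 328.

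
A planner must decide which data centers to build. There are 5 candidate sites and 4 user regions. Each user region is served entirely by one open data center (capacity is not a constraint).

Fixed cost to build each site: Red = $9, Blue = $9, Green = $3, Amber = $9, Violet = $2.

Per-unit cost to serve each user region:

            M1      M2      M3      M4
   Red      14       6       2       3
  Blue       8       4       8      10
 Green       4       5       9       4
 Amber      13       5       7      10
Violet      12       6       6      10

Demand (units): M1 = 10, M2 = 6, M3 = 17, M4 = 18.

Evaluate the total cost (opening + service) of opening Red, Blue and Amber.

Total cost: 219

Each user region is assigned to its cheapest site among the open ones.
{Red, Blue, Amber}: M1→Blue 8·10=80, M2→Blue 4·6=24, M3→Red 2·17=34, M4→Red 3·18=54. Service 192; fixed 27; total 219.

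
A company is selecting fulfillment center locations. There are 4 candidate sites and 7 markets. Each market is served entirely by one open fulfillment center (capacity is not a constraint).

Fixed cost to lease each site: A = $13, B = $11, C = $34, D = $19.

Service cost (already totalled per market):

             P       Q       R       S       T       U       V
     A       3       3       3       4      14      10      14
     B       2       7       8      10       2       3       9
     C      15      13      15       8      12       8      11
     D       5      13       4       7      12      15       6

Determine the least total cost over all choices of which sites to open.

For any fixed open set, each market goes to its cheapest open site; total = fixed + service.
{A, B}: P→B 2, Q→A 3, R→A 3, S→A 4, T→B 2, U→B 3, V→B 9. Service 26; fixed 24; total 50.
{B}: service 41 + fixed 11 = 52
{B, D}: P→B 2, Q→B 7, R→D 4, S→D 7, T→B 2, U→B 3, V→D 6. Service 31; fixed 30; total 61.
{A, B, C, D}: P→B 2, Q→A 3, R→A 3, S→A 4, T→B 2, U→B 3, V→D 6. Service 23; fixed 77; total 100.
(All 15 nonempty subsets were checked; A and B is lowest.)

Minimum total cost: 50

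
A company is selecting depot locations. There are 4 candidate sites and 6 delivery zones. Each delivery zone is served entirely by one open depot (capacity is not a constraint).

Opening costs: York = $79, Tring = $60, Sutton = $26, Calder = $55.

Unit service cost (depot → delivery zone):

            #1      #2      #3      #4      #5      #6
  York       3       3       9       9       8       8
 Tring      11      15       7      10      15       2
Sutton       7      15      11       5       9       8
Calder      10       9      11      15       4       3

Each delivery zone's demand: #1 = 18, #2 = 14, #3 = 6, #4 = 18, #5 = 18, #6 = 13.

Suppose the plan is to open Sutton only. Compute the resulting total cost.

Each delivery zone is assigned to its cheapest site among the open ones.
{Sutton}: #1→Sutton 7·18=126, #2→Sutton 15·14=210, #3→Sutton 11·6=66, #4→Sutton 5·18=90, #5→Sutton 9·18=162, #6→Sutton 8·13=104. Service 758; fixed 26; total 784.

Total cost: 784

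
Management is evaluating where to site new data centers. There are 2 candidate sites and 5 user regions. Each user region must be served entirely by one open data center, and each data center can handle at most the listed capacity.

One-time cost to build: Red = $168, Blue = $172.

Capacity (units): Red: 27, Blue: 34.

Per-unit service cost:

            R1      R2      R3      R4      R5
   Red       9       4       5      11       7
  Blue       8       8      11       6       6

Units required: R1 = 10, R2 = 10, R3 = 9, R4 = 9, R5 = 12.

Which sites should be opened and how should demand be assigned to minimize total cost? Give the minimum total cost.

Open {Red, Blue}: R1→Blue 8·10=80, R2→Red 4·10=40, R3→Red 5·9=45, R4→Blue 6·9=54, R5→Blue 6·12=72.
Loads: Red carries 19/27, Blue carries 31/34. Service 291; fixed 340; total 631.
Next best feasible plan costs 681.

Minimum total cost: 631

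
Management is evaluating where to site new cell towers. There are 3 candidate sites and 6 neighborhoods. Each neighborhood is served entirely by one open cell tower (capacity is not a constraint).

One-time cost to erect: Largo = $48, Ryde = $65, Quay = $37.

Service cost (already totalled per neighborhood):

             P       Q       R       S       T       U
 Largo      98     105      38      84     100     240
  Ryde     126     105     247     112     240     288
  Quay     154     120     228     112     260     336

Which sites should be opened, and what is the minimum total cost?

Open Largo only; minimum total cost 713.

For any fixed open set, each neighborhood goes to its cheapest open site; total = fixed + service.
{Largo}: P→Largo 98, Q→Largo 105, R→Largo 38, S→Largo 84, T→Largo 100, U→Largo 240. Service 665; fixed 48; total 713.
{Largo, Quay}: P→Largo 98, Q→Largo 105, R→Largo 38, S→Largo 84, T→Largo 100, U→Largo 240. Service 665; fixed 85; total 750.
{Largo, Ryde}: P→Largo 98, Q→Largo 105, R→Largo 38, S→Largo 84, T→Largo 100, U→Largo 240. Service 665; fixed 113; total 778.
{Largo, Ryde, Quay}: service 665 + fixed 150 = 815
No other subset beats 713.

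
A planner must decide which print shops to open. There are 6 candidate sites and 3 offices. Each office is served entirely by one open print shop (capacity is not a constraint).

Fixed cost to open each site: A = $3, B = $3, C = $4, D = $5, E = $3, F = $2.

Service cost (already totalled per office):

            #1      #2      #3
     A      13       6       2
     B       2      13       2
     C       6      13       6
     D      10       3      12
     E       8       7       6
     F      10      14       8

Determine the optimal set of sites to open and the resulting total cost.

Open B and D; minimum total cost 15.

For any fixed open set, each office goes to its cheapest open site; total = fixed + service.
{B, D}: #1→B 2, #2→D 3, #3→B 2. Service 7; fixed 8; total 15.
{A, B}: #1→B 2, #2→A 6, #3→A 2. Service 10; fixed 6; total 16.
{B, D, F}: service 7 + fixed 10 = 17
{A, B, C, D, E, F}: #1→B 2, #2→D 3, #3→A 2. Service 7; fixed 20; total 27.
No other subset beats 15.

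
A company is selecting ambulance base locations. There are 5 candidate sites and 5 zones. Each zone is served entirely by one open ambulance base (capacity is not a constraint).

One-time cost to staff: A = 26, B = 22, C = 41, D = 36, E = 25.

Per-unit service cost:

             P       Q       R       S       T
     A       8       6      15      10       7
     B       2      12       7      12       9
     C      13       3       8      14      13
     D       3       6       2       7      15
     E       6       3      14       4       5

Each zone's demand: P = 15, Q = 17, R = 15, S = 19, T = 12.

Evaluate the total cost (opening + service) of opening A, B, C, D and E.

Total cost: 397

Each zone is assigned to its cheapest site among the open ones.
{A, B, C, D, E}: P→B 2·15=30, Q→C 3·17=51, R→D 2·15=30, S→E 4·19=76, T→E 5·12=60. Service 247; fixed 150; total 397.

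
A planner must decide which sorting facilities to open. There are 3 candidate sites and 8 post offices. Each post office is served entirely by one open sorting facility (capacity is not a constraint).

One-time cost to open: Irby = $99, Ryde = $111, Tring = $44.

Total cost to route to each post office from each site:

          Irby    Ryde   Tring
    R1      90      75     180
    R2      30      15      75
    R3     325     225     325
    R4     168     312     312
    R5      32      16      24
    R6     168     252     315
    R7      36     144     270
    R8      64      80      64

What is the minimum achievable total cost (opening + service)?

For any fixed open set, each post office goes to its cheapest open site; total = fixed + service.
{Irby, Ryde}: R1→Ryde 75, R2→Ryde 15, R3→Ryde 225, R4→Irby 168, R5→Ryde 16, R6→Irby 168, R7→Irby 36, R8→Irby 64. Service 767; fixed 210; total 977.
{Irby}: service 913 + fixed 99 = 1012
{Irby, Ryde, Tring}: service 767 + fixed 254 = 1021
{Tring}: service 1565 + fixed 44 = 1609
(All 7 nonempty subsets were checked; Irby and Ryde is lowest.)

Minimum total cost: 977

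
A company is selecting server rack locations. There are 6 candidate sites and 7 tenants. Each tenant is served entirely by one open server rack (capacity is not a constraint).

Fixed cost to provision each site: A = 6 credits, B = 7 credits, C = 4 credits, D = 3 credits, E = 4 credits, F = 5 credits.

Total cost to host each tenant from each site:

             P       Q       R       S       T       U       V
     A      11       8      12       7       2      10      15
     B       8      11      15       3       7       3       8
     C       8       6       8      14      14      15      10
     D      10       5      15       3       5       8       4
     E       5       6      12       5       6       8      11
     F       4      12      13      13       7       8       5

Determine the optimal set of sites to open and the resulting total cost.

Open C and D; minimum total cost 48.

For any fixed open set, each tenant goes to its cheapest open site; total = fixed + service.
{C, D}: P→C 8, Q→D 5, R→C 8, S→D 3, T→D 5, U→D 8, V→D 4. Service 41; fixed 7; total 48.
{C, D, E}: P→E 5, Q→D 5, R→C 8, S→D 3, T→D 5, U→D 8, V→D 4. Service 38; fixed 11; total 49.
{C, D, F}: service 37 + fixed 12 = 49
{A, B, C, D, E, F}: service 29 + fixed 29 = 58
No other subset beats 48.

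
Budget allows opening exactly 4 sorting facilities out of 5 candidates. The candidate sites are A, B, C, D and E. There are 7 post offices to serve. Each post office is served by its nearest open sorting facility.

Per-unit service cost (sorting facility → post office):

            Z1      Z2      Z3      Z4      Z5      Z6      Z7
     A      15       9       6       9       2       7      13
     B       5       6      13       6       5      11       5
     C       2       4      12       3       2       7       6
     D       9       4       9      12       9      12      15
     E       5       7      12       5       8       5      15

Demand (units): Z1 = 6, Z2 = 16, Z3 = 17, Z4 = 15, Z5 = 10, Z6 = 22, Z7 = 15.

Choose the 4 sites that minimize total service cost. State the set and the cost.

With exactly 4 open, each post office uses its cheapest among the chosen.
{A, B, C, E}: Z1→C 2·6=12, Z2→C 4·16=64, Z3→A 6·17=102, Z4→C 3·15=45, Z5→A 2·10=20, Z6→E 5·22=110, Z7→B 5·15=75. Service cost 428.
{A, C, D, E}: service cost 443
{A, B, C, D}: service cost 472
Among all 5 size-4 choices, {A, B, C, E} is lowest.

Choose A, B, C and E; total service cost 428.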